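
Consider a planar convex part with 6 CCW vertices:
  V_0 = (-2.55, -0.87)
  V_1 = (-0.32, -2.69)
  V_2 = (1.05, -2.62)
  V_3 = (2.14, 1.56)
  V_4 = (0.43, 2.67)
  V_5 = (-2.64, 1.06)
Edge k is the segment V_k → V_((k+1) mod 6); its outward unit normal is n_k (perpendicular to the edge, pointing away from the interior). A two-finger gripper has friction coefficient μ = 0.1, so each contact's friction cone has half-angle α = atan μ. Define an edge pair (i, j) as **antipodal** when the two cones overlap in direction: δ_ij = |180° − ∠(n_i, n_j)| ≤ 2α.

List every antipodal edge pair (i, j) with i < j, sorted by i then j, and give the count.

α = atan 0.1 = 5.71°;  2α = 11.42°
n_0 = (-0.6323, -0.7747)
n_1 = (+0.0510, -0.9987)
n_2 = (+0.9676, -0.2523)
n_3 = (+0.5445, +0.8388)
n_4 = (-0.4644, +0.8856)
n_5 = (-0.9989, -0.0466)
  (0,1): δ = 137.86°  ·
  (0,2): δ = 65.40°  ·
  (0,3): δ = 6.23°  ✓
  (0,4): δ = 66.89°  ·
  (0,5): δ = 131.89°  ·
  (1,2): δ = 107.54°  ·
  (1,3): δ = 35.91°  ·
  (1,4): δ = 24.75°  ·
  (1,5): δ = 89.74°  ·
  (2,3): δ = 108.37°  ·
  (2,4): δ = 47.71°  ·
  (2,5): δ = 17.29°  ·
  (3,4): δ = 119.34°  ·
  (3,5): δ = 54.34°  ·
  (4,5): δ = 115.00°  ·
antipodal pairs: 1

count = 1; pairs: (0,3)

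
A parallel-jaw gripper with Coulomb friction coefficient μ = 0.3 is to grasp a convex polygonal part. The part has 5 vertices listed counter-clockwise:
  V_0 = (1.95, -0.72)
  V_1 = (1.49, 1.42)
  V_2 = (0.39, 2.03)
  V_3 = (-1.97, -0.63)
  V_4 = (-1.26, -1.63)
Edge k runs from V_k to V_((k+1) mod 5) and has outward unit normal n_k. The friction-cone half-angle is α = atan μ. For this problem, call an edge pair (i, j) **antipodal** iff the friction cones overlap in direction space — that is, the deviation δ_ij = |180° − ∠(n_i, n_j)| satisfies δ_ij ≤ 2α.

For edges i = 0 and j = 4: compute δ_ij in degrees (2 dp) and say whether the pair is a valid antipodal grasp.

α = atan 0.3 = 16.70°;  2α = 33.40°
edge 0: e_0 = (-0.46, +2.14);  n_0 = (+0.9777, +0.2102)
edge 4: e_4 = (+3.21, +0.91);  n_4 = (+0.2727, -0.9621)
∠(n_0, n_4) = 86.30°
δ = |180° − 86.30°| = 93.70°
93.70° > 2α = 33.40°  →  invalid

δ = 93.70°, invalid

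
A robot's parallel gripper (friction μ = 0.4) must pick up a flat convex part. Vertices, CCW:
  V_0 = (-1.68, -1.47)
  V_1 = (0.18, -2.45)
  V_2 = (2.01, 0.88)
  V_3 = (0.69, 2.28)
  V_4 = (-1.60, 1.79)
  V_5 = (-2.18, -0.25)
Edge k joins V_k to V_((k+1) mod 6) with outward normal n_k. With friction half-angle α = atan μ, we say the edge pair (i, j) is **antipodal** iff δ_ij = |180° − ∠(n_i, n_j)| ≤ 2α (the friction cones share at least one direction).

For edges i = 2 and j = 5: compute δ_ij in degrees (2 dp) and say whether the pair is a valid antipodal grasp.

α = atan 0.4 = 21.80°;  2α = 43.60°
edge 2: e_2 = (-1.32, +1.40);  n_2 = (+0.7276, +0.6860)
edge 5: e_5 = (+0.50, -1.22);  n_5 = (-0.9253, -0.3792)
∠(n_2, n_5) = 158.97°
δ = |180° − 158.97°| = 21.03°
21.03° ≤ 2α = 43.60°  →  valid

δ = 21.03°, valid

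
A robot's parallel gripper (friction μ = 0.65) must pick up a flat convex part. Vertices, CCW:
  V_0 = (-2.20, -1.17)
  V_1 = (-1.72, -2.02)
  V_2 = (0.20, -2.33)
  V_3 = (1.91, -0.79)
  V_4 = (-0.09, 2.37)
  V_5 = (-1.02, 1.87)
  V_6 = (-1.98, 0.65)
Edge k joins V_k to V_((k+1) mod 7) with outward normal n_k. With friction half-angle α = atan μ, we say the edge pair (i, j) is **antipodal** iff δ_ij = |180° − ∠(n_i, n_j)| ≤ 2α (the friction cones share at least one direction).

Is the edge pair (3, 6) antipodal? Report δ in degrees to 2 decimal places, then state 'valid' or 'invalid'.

δ = 39.22°, valid

α = atan 0.65 = 33.02°;  2α = 66.05°
edge 3: e_3 = (-2.00, +3.16);  n_3 = (+0.8450, +0.5348)
edge 6: e_6 = (-0.22, -1.82);  n_6 = (-0.9928, +0.1200)
∠(n_3, n_6) = 140.78°
δ = |180° − 140.78°| = 39.22°
39.22° ≤ 2α = 66.05°  →  valid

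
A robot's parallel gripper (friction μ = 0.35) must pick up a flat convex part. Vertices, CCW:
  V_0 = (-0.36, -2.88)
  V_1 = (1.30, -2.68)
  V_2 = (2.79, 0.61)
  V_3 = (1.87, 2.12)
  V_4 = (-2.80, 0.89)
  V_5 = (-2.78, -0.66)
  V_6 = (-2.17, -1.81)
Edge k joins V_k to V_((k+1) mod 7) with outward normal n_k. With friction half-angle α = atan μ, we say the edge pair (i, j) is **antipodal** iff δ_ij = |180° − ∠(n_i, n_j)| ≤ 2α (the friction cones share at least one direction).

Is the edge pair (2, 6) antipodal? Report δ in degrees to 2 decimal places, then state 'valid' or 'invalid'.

δ = 28.06°, valid

α = atan 0.35 = 19.29°;  2α = 38.58°
edge 2: e_2 = (-0.92, +1.51);  n_2 = (+0.8540, +0.5203)
edge 6: e_6 = (+1.81, -1.07);  n_6 = (-0.5089, -0.8608)
∠(n_2, n_6) = 151.94°
δ = |180° − 151.94°| = 28.06°
28.06° ≤ 2α = 38.58°  →  valid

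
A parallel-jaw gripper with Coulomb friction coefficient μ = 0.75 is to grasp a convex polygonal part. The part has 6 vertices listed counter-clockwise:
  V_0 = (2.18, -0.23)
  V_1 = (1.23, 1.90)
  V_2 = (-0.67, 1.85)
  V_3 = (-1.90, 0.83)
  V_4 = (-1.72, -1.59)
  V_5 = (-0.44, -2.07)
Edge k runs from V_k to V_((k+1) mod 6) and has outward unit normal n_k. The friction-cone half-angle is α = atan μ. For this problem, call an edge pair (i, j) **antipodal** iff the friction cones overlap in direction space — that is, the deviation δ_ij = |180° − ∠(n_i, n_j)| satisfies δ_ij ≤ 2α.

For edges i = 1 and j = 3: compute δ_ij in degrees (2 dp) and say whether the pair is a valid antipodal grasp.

δ = 87.25°, invalid

α = atan 0.75 = 36.87°;  2α = 73.74°
edge 1: e_1 = (-1.90, -0.05);  n_1 = (-0.0263, +0.9997)
edge 3: e_3 = (+0.18, -2.42);  n_3 = (-0.9972, -0.0742)
∠(n_1, n_3) = 92.75°
δ = |180° − 92.75°| = 87.25°
87.25° > 2α = 73.74°  →  invalid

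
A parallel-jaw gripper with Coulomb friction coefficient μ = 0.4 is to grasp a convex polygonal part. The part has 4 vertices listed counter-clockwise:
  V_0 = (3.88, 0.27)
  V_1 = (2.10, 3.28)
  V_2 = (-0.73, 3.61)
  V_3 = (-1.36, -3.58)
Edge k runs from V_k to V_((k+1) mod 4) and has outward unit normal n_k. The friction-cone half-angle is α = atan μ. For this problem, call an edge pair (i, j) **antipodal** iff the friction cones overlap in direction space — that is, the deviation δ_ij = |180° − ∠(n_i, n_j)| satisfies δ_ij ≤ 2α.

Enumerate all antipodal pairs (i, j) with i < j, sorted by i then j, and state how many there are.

α = atan 0.4 = 21.80°;  2α = 43.60°
n_0 = (+0.8608, +0.5090)
n_1 = (+0.1158, +0.9933)
n_2 = (-0.9962, +0.0873)
n_3 = (+0.5921, -0.8059)
  (0,1): δ = 127.25°  ·
  (0,2): δ = 35.61°  ✓
  (0,3): δ = 95.71°  ·
  (1,2): δ = 88.36°  ·
  (1,3): δ = 42.96°  ✓
  (2,3): δ = 48.69°  ·
antipodal pairs: 2

count = 2; pairs: (0,2), (1,3)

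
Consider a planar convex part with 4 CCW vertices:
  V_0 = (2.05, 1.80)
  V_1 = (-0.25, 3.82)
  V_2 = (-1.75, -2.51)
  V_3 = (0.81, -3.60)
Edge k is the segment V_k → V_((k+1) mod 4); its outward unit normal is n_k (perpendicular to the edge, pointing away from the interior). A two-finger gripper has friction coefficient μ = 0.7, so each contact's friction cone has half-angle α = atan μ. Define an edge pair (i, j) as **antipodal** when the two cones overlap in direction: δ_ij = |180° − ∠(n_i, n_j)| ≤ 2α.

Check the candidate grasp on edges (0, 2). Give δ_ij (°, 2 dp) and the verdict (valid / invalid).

α = atan 0.7 = 34.99°;  2α = 69.98°
edge 0: e_0 = (-2.30, +2.02);  n_0 = (+0.6599, +0.7514)
edge 2: e_2 = (+2.56, -1.09);  n_2 = (-0.3917, -0.9201)
∠(n_0, n_2) = 161.77°
δ = |180° − 161.77°| = 18.23°
18.23° ≤ 2α = 69.98°  →  valid

δ = 18.23°, valid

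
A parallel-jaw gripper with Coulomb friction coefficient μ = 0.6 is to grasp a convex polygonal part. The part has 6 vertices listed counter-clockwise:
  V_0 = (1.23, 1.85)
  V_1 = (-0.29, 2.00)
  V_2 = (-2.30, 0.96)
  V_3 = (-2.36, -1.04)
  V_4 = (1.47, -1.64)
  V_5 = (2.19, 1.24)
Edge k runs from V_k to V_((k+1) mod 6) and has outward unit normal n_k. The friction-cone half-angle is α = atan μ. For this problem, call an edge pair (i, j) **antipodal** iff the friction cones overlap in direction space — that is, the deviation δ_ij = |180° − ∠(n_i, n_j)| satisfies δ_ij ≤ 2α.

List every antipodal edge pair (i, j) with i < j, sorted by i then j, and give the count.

count = 6; pairs: (0,3), (1,3), (1,4), (2,4), (2,5), (3,5)

α = atan 0.6 = 30.96°;  2α = 61.93°
n_0 = (+0.0982, +0.9952)
n_1 = (-0.4595, +0.8882)
n_2 = (-0.9996, +0.0300)
n_3 = (-0.1548, -0.9880)
n_4 = (+0.9701, -0.2425)
n_5 = (+0.5363, +0.8440)
  (0,1): δ = 147.01°  ·
  (0,2): δ = 86.08°  ·
  (0,3): δ = 3.27°  ✓
  (0,4): δ = 81.60°  ·
  (0,5): δ = 153.20°  ·
  (1,2): δ = 119.08°  ·
  (1,3): δ = 36.26°  ✓
  (1,4): δ = 48.61°  ✓
  (1,5): δ = 120.21°  ·
  (2,3): δ = 97.19°  ·
  (2,4): δ = 12.32°  ✓
  (2,5): δ = 59.29°  ✓
  (3,4): δ = 95.13°  ·
  (3,5): δ = 23.53°  ✓
  (4,5): δ = 108.40°  ·
antipodal pairs: 6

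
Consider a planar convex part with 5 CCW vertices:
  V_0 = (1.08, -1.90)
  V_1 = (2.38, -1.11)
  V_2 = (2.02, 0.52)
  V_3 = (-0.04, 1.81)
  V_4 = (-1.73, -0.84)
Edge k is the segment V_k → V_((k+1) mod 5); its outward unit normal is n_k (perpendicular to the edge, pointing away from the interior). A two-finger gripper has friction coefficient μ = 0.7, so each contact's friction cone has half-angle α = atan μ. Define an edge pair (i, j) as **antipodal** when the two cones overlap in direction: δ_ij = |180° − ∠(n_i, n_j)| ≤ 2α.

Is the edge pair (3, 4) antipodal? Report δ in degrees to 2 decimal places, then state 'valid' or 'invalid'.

δ = 78.14°, invalid

α = atan 0.7 = 34.99°;  2α = 69.98°
edge 3: e_3 = (-1.69, -2.65);  n_3 = (-0.8431, +0.5377)
edge 4: e_4 = (+2.81, -1.06);  n_4 = (-0.3529, -0.9356)
∠(n_3, n_4) = 101.86°
δ = |180° − 101.86°| = 78.14°
78.14° > 2α = 69.98°  →  invalid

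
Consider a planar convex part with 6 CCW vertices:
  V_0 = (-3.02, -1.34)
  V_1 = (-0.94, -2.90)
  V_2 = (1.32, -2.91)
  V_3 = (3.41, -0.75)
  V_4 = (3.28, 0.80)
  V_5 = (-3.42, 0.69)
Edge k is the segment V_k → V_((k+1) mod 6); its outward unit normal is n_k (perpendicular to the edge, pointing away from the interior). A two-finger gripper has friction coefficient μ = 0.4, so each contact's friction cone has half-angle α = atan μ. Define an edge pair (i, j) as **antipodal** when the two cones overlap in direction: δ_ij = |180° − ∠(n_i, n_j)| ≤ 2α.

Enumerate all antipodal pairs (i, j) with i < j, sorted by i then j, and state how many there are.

α = atan 0.4 = 21.80°;  2α = 43.60°
n_0 = (-0.6000, -0.8000)
n_1 = (-0.0044, -1.0000)
n_2 = (+0.7187, -0.6954)
n_3 = (+0.9965, +0.0836)
n_4 = (-0.0164, +0.9999)
n_5 = (-0.9811, -0.1933)
  (0,1): δ = 143.38°  ·
  (0,2): δ = 97.19°  ·
  (0,3): δ = 48.34°  ·
  (0,4): δ = 37.81°  ✓
  (0,5): δ = 138.02°  ·
  (1,2): δ = 133.80°  ·
  (1,3): δ = 84.95°  ·
  (1,4): δ = 1.19°  ✓
  (1,5): δ = 101.40°  ·
  (2,3): δ = 131.15°  ·
  (2,4): δ = 45.00°  ·
  (2,5): δ = 55.20°  ·
  (3,4): δ = 93.85°  ·
  (3,5): δ = 6.35°  ✓
  (4,5): δ = 79.79°  ·
antipodal pairs: 3

count = 3; pairs: (0,4), (1,4), (3,5)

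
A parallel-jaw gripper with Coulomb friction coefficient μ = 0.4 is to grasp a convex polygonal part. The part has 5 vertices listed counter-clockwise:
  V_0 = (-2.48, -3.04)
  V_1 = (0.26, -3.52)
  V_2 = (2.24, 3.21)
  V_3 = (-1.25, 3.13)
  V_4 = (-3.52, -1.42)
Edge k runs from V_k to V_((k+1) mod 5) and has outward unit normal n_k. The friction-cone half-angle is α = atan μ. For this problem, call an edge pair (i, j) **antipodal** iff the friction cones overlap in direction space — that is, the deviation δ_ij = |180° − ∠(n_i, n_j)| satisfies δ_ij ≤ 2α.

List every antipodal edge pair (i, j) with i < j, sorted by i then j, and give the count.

α = atan 0.4 = 21.80°;  2α = 43.60°
n_0 = (-0.1726, -0.9850)
n_1 = (+0.9593, -0.2822)
n_2 = (-0.0229, +0.9997)
n_3 = (-0.8948, +0.4464)
n_4 = (-0.8415, -0.5402)
  (0,1): δ = 96.46°  ·
  (0,2): δ = 11.25°  ✓
  (0,3): δ = 73.42°  ·
  (0,4): δ = 132.64°  ·
  (1,2): δ = 72.29°  ·
  (1,3): δ = 10.12°  ✓
  (1,4): δ = 49.09°  ·
  (2,3): δ = 117.83°  ·
  (2,4): δ = 58.61°  ·
  (3,4): δ = 120.79°  ·
antipodal pairs: 2

count = 2; pairs: (0,2), (1,3)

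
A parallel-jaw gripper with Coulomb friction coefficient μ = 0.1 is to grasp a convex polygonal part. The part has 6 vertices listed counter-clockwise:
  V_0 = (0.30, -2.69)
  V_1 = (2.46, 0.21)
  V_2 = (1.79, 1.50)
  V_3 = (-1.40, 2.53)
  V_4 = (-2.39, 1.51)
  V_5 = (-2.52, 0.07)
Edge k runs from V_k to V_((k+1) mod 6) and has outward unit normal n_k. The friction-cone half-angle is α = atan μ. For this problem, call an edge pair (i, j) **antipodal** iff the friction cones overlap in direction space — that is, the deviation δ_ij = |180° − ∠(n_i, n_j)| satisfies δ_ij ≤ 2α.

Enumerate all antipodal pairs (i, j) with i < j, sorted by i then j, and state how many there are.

count = 1; pairs: (0,3)

α = atan 0.1 = 5.71°;  2α = 11.42°
n_0 = (+0.8020, -0.5973)
n_1 = (+0.8874, +0.4609)
n_2 = (+0.3073, +0.9516)
n_3 = (-0.7176, +0.6965)
n_4 = (-0.9959, +0.0899)
n_5 = (-0.6995, -0.7147)
  (0,1): δ = 115.87°  ·
  (0,2): δ = 71.21°  ·
  (0,3): δ = 7.47°  ✓
  (0,4): δ = 31.52°  ·
  (0,5): δ = 82.30°  ·
  (1,2): δ = 135.34°  ·
  (1,3): δ = 71.59°  ·
  (1,4): δ = 32.61°  ·
  (1,5): δ = 18.17°  ·
  (2,3): δ = 116.25°  ·
  (2,4): δ = 77.26°  ·
  (2,5): δ = 26.49°  ·
  (3,4): δ = 141.01°  ·
  (3,5): δ = 90.24°  ·
  (4,5): δ = 129.23°  ·
antipodal pairs: 1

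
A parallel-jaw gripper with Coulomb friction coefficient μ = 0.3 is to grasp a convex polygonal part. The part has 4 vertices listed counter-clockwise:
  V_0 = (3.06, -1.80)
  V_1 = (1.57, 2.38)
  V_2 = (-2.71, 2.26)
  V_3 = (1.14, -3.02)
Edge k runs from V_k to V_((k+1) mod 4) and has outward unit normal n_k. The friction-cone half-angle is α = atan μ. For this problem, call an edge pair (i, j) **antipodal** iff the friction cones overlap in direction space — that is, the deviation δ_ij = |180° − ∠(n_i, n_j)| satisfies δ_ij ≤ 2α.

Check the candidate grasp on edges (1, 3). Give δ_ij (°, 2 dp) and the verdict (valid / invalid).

δ = 30.83°, valid

α = atan 0.3 = 16.70°;  2α = 33.40°
edge 1: e_1 = (-4.28, -0.12);  n_1 = (-0.0280, +0.9996)
edge 3: e_3 = (+1.92, +1.22);  n_3 = (+0.5363, -0.8440)
∠(n_1, n_3) = 149.17°
δ = |180° − 149.17°| = 30.83°
30.83° ≤ 2α = 33.40°  →  valid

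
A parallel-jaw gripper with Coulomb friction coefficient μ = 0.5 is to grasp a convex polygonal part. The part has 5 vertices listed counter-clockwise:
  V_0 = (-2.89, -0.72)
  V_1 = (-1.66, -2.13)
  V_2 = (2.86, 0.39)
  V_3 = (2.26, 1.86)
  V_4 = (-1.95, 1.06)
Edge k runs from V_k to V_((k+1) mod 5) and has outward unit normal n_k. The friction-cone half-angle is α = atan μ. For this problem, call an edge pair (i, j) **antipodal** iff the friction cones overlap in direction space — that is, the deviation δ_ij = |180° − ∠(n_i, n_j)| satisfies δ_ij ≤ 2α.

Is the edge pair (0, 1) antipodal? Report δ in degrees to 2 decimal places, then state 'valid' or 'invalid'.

α = atan 0.5 = 26.57°;  2α = 53.13°
edge 0: e_0 = (+1.23, -1.41);  n_0 = (-0.7536, -0.6574)
edge 1: e_1 = (+4.52, +2.52);  n_1 = (+0.4870, -0.8734)
∠(n_0, n_1) = 78.04°
δ = |180° − 78.04°| = 101.96°
101.96° > 2α = 53.13°  →  invalid

δ = 101.96°, invalid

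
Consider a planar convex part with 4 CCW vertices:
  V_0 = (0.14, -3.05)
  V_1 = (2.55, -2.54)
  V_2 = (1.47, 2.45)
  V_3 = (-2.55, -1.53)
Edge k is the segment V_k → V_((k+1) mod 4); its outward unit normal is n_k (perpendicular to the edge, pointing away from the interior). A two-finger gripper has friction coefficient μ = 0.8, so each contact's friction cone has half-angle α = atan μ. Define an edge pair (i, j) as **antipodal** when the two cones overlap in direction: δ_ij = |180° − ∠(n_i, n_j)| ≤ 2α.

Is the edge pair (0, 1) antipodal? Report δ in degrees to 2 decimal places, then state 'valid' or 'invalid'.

α = atan 0.8 = 38.66°;  2α = 77.32°
edge 0: e_0 = (+2.41, +0.51);  n_0 = (+0.2070, -0.9783)
edge 1: e_1 = (-1.08, +4.99);  n_1 = (+0.9774, +0.2115)
∠(n_0, n_1) = 90.26°
δ = |180° − 90.26°| = 89.74°
89.74° > 2α = 77.32°  →  invalid

δ = 89.74°, invalid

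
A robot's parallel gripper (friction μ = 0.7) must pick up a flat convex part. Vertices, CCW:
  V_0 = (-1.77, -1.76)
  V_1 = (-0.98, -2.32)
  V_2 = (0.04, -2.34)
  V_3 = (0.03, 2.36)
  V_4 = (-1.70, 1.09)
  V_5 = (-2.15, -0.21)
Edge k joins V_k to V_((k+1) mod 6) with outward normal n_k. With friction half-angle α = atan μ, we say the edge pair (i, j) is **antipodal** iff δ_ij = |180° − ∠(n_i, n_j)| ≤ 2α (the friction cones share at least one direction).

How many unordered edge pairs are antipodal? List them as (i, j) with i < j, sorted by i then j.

count = 5; pairs: (0,2), (1,3), (2,3), (2,4), (2,5)

α = atan 0.7 = 34.99°;  2α = 69.98°
n_0 = (-0.5783, -0.8158)
n_1 = (-0.0196, -0.9998)
n_2 = (+1.0000, +0.0021)
n_3 = (-0.5918, +0.8061)
n_4 = (-0.9450, +0.3271)
n_5 = (-0.9712, -0.2381)
  (0,1): δ = 145.79°  ·
  (0,2): δ = 54.55°  ✓
  (0,3): δ = 71.61°  ·
  (0,4): δ = 106.24°  ·
  (0,5): δ = 139.11°  ·
  (1,2): δ = 88.75°  ·
  (1,3): δ = 37.41°  ✓
  (1,4): δ = 72.03°  ·
  (1,5): δ = 104.90°  ·
  (2,3): δ = 53.84°  ✓
  (2,4): δ = 19.22°  ✓
  (2,5): δ = 13.65°  ✓
  (3,4): δ = 145.38°  ·
  (3,5): δ = 112.51°  ·
  (4,5): δ = 147.13°  ·
antipodal pairs: 5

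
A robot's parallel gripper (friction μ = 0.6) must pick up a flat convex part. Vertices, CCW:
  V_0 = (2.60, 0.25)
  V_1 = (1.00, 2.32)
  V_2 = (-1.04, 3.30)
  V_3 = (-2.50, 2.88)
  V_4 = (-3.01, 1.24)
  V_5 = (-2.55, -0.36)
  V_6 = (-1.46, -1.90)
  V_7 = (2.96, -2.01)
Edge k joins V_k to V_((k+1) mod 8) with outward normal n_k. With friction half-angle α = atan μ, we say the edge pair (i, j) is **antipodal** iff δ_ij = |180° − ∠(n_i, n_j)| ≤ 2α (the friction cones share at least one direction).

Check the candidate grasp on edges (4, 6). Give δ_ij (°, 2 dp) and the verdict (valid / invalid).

α = atan 0.6 = 30.96°;  2α = 61.93°
edge 4: e_4 = (+0.46, -1.60);  n_4 = (-0.9611, -0.2763)
edge 6: e_6 = (+4.42, -0.11);  n_6 = (-0.0249, -0.9997)
∠(n_4, n_6) = 72.53°
δ = |180° − 72.53°| = 107.47°
107.47° > 2α = 61.93°  →  invalid

δ = 107.47°, invalid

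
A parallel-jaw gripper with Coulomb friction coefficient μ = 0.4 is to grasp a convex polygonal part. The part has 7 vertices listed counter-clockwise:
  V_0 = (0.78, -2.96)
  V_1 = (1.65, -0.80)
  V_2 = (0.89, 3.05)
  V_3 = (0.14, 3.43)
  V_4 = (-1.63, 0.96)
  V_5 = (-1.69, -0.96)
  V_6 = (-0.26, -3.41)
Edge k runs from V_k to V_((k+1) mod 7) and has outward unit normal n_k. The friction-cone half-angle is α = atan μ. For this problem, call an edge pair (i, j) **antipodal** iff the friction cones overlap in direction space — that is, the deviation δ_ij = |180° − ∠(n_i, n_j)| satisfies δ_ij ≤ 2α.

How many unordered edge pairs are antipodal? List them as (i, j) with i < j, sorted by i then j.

count = 6; pairs: (0,3), (0,4), (1,4), (1,5), (2,5), (3,6)

α = atan 0.4 = 21.80°;  2α = 43.60°
n_0 = (+0.9276, -0.3736)
n_1 = (+0.9811, +0.1937)
n_2 = (+0.4520, +0.8920)
n_3 = (-0.8128, +0.5825)
n_4 = (-0.9995, +0.0312)
n_5 = (-0.8637, -0.5041)
n_6 = (+0.3971, -0.9178)
  (0,1): δ = 146.89°  ·
  (0,2): δ = 94.93°  ·
  (0,3): δ = 13.69°  ✓
  (0,4): δ = 20.15°  ✓
  (0,5): δ = 52.21°  ·
  (0,6): δ = 135.34°  ·
  (1,2): δ = 128.04°  ·
  (1,3): δ = 46.79°  ·
  (1,4): δ = 12.96°  ✓
  (1,5): δ = 19.10°  ✓
  (1,6): δ = 102.23°  ·
  (2,3): δ = 98.76°  ·
  (2,4): δ = 64.92°  ·
  (2,5): δ = 32.86°  ✓
  (2,6): δ = 50.27°  ·
  (3,4): δ = 146.16°  ·
  (3,5): δ = 114.10°  ·
  (3,6): δ = 30.98°  ✓
  (4,5): δ = 147.94°  ·
  (4,6): δ = 64.81°  ·
  (5,6): δ = 96.87°  ·
antipodal pairs: 6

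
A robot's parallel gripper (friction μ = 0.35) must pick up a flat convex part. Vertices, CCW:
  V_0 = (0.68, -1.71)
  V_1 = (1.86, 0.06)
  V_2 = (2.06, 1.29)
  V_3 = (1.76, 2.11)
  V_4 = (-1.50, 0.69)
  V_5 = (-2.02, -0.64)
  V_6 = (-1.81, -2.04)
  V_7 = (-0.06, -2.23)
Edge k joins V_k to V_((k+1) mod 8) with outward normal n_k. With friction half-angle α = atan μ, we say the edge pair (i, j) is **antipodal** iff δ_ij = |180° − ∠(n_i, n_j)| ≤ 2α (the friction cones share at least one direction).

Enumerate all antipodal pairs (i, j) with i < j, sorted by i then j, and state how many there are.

α = atan 0.35 = 19.29°;  2α = 38.58°
n_0 = (+0.8321, -0.5547)
n_1 = (+0.9870, -0.1605)
n_2 = (+0.9391, +0.3436)
n_3 = (-0.3993, +0.9168)
n_4 = (-0.9313, +0.3641)
n_5 = (-0.9889, -0.1483)
n_6 = (-0.1079, -0.9942)
n_7 = (+0.5749, -0.8182)
  (0,1): δ = 155.55°  ·
  (0,2): δ = 126.21°  ·
  (0,3): δ = 32.77°  ✓
  (0,4): δ = 12.34°  ✓
  (0,5): δ = 42.22°  ·
  (0,6): δ = 117.49°  ·
  (0,7): δ = 158.79°  ·
  (1,2): δ = 150.67°  ·
  (1,3): δ = 57.23°  ·
  (1,4): δ = 12.12°  ✓
  (1,5): δ = 17.77°  ✓
  (1,6): δ = 93.04°  ·
  (1,7): δ = 134.33°  ·
  (2,3): δ = 86.56°  ·
  (2,4): δ = 41.45°  ·
  (2,5): δ = 11.56°  ✓
  (2,6): δ = 63.71°  ·
  (2,7): δ = 105.00°  ·
  (3,4): δ = 134.89°  ·
  (3,5): δ = 105.01°  ·
  (3,6): δ = 29.73°  ✓
  (3,7): δ = 11.56°  ✓
  (4,5): δ = 150.11°  ·
  (4,6): δ = 74.84°  ·
  (4,7): δ = 33.55°  ✓
  (5,6): δ = 104.73°  ·
  (5,7): δ = 63.43°  ·
  (6,7): δ = 138.71°  ·
antipodal pairs: 8

count = 8; pairs: (0,3), (0,4), (1,4), (1,5), (2,5), (3,6), (3,7), (4,7)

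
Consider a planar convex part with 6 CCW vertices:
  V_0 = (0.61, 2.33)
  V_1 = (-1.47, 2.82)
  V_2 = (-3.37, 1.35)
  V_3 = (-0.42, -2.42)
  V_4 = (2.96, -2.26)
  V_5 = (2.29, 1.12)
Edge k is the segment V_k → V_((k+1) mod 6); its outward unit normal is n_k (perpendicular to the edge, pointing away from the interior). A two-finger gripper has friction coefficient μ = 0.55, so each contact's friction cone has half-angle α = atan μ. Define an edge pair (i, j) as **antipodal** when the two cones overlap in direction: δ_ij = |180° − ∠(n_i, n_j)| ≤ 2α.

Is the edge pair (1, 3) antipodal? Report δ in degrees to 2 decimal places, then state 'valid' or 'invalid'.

α = atan 0.55 = 28.81°;  2α = 57.62°
edge 1: e_1 = (-1.90, -1.47);  n_1 = (-0.6119, +0.7909)
edge 3: e_3 = (+3.38, +0.16);  n_3 = (+0.0473, -0.9989)
∠(n_1, n_3) = 144.98°
δ = |180° − 144.98°| = 35.02°
35.02° ≤ 2α = 57.62°  →  valid

δ = 35.02°, valid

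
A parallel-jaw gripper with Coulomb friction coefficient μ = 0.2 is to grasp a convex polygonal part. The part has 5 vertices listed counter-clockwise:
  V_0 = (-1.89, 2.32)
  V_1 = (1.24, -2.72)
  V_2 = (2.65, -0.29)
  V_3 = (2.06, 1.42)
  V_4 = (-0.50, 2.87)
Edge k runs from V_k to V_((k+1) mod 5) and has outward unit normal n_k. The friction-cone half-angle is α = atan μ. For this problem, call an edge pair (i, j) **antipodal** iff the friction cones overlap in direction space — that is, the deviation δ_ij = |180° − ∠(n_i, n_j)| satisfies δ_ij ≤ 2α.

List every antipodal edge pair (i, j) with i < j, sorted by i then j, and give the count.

α = atan 0.2 = 11.31°;  2α = 22.62°
n_0 = (-0.8495, -0.5276)
n_1 = (+0.8649, -0.5019)
n_2 = (+0.9453, +0.3262)
n_3 = (+0.4928, +0.8701)
n_4 = (-0.3679, +0.9299)
  (0,1): δ = 61.97°  ·
  (0,2): δ = 12.81°  ✓
  (0,3): δ = 28.63°  ·
  (0,4): δ = 79.75°  ·
  (1,2): δ = 130.84°  ·
  (1,3): δ = 89.40°  ·
  (1,4): δ = 38.29°  ·
  (2,3): δ = 138.56°  ·
  (2,4): δ = 87.45°  ·
  (3,4): δ = 128.88°  ·
antipodal pairs: 1

count = 1; pairs: (0,2)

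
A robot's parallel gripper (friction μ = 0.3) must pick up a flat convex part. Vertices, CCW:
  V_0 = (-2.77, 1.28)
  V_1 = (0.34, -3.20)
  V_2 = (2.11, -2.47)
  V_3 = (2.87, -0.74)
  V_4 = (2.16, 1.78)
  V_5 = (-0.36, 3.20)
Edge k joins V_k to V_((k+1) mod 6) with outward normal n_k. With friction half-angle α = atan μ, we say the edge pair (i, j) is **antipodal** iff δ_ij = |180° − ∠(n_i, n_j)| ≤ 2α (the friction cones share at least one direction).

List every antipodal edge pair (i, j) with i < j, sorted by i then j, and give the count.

α = atan 0.3 = 16.70°;  2α = 33.40°
n_0 = (-0.8215, -0.5703)
n_1 = (+0.3813, -0.9245)
n_2 = (+0.9155, -0.4022)
n_3 = (+0.9625, +0.2712)
n_4 = (+0.4909, +0.8712)
n_5 = (-0.6231, +0.7821)
  (0,1): δ = 102.36°  ·
  (0,2): δ = 58.48°  ·
  (0,3): δ = 19.03°  ✓
  (0,4): δ = 25.83°  ✓
  (0,5): δ = 93.78°  ·
  (1,2): δ = 136.13°  ·
  (1,3): δ = 96.68°  ·
  (1,4): δ = 51.81°  ·
  (1,5): δ = 16.13°  ✓
  (2,3): δ = 140.55°  ·
  (2,4): δ = 95.68°  ·
  (2,5): δ = 27.74°  ✓
  (3,4): δ = 135.14°  ·
  (3,5): δ = 67.19°  ·
  (4,5): δ = 112.06°  ·
antipodal pairs: 4

count = 4; pairs: (0,3), (0,4), (1,5), (2,5)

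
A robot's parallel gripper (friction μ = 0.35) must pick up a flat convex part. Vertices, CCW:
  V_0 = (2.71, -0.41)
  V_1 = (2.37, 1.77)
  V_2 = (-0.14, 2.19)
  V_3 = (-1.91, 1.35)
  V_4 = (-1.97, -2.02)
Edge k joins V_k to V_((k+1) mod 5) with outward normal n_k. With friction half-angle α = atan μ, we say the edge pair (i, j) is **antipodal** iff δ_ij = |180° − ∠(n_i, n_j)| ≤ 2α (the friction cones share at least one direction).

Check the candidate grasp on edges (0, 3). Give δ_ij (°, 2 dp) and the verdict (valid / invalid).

δ = 9.88°, valid

α = atan 0.35 = 19.29°;  2α = 38.58°
edge 0: e_0 = (-0.34, +2.18);  n_0 = (+0.9881, +0.1541)
edge 3: e_3 = (-0.06, -3.37);  n_3 = (-0.9998, +0.0178)
∠(n_0, n_3) = 170.12°
δ = |180° − 170.12°| = 9.88°
9.88° ≤ 2α = 38.58°  →  valid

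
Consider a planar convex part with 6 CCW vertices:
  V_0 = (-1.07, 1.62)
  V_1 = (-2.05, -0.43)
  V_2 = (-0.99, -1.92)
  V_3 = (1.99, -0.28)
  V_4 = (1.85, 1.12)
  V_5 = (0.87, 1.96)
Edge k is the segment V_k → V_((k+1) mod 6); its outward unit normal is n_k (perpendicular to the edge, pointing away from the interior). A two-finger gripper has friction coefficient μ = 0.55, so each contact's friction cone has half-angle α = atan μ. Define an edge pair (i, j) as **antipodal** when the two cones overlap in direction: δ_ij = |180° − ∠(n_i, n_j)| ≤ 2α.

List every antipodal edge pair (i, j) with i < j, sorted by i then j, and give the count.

count = 5; pairs: (0,2), (0,3), (1,3), (1,4), (2,5)

α = atan 0.55 = 28.81°;  2α = 57.62°
n_0 = (-0.9022, +0.4313)
n_1 = (-0.8148, -0.5797)
n_2 = (+0.4821, -0.8761)
n_3 = (+0.9950, +0.0995)
n_4 = (+0.6508, +0.7593)
n_5 = (-0.1726, +0.9850)
  (0,1): δ = 119.02°  ·
  (0,2): δ = 35.62°  ✓
  (0,3): δ = 31.26°  ✓
  (0,4): δ = 74.95°  ·
  (0,5): δ = 125.49°  ·
  (1,2): δ = 96.60°  ·
  (1,3): δ = 29.72°  ✓
  (1,4): δ = 13.97°  ✓
  (1,5): δ = 64.51°  ·
  (2,3): δ = 113.11°  ·
  (2,4): δ = 69.43°  ·
  (2,5): δ = 18.88°  ✓
  (3,4): δ = 136.31°  ·
  (3,5): δ = 85.77°  ·
  (4,5): δ = 129.46°  ·
antipodal pairs: 5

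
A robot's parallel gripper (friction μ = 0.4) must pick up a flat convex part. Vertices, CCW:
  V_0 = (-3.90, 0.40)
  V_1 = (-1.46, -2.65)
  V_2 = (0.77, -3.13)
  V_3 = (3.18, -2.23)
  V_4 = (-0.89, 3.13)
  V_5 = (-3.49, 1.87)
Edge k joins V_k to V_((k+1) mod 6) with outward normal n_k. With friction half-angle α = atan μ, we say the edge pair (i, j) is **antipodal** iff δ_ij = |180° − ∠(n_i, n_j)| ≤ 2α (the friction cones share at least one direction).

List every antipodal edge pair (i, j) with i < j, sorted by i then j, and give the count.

count = 4; pairs: (0,3), (1,3), (1,4), (2,4)

α = atan 0.4 = 21.80°;  2α = 43.60°
n_0 = (-0.7809, -0.6247)
n_1 = (-0.2104, -0.9776)
n_2 = (+0.3498, -0.9368)
n_3 = (+0.7964, +0.6047)
n_4 = (-0.4361, +0.8999)
n_5 = (-0.9632, +0.2687)
  (0,1): δ = 140.81°  ·
  (0,2): δ = 108.18°  ·
  (0,3): δ = 1.45°  ✓
  (0,4): δ = 77.20°  ·
  (0,5): δ = 125.76°  ·
  (1,2): δ = 147.37°  ·
  (1,3): δ = 40.64°  ✓
  (1,4): δ = 38.00°  ✓
  (1,5): δ = 86.56°  ·
  (2,3): δ = 73.27°  ·
  (2,4): δ = 5.38°  ✓
  (2,5): δ = 53.94°  ·
  (3,4): δ = 101.35°  ·
  (3,5): δ = 52.79°  ·
  (4,5): δ = 131.44°  ·
antipodal pairs: 4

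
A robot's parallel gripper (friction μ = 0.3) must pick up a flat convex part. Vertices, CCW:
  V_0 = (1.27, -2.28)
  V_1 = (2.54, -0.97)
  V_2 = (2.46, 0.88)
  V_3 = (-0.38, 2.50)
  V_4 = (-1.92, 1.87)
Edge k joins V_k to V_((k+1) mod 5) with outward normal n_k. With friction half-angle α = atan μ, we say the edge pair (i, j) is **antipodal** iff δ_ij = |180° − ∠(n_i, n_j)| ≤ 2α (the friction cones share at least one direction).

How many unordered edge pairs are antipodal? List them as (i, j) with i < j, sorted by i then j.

count = 2; pairs: (0,3), (2,4)

α = atan 0.3 = 16.70°;  2α = 33.40°
n_0 = (+0.7180, -0.6961)
n_1 = (+0.9991, +0.0432)
n_2 = (+0.4955, +0.8686)
n_3 = (-0.3786, +0.9255)
n_4 = (-0.7928, -0.6094)
  (0,1): δ = 133.41°  ·
  (0,2): δ = 75.59°  ·
  (0,3): δ = 23.64°  ✓
  (0,4): δ = 81.66°  ·
  (1,2): δ = 122.18°  ·
  (1,3): δ = 70.23°  ·
  (1,4): δ = 35.07°  ·
  (2,3): δ = 128.05°  ·
  (2,4): δ = 22.75°  ✓
  (3,4): δ = 74.70°  ·
antipodal pairs: 2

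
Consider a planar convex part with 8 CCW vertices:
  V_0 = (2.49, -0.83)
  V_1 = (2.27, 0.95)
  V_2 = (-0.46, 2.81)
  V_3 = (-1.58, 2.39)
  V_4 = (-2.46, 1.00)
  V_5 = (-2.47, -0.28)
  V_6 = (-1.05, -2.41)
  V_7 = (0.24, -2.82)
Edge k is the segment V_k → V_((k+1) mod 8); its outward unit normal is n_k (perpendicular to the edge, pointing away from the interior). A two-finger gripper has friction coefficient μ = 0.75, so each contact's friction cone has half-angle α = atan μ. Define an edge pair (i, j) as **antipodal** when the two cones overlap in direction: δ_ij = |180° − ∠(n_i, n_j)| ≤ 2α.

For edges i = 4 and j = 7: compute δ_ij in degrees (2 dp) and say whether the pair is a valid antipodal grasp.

α = atan 0.75 = 36.87°;  2α = 73.74°
edge 4: e_4 = (-0.01, -1.28);  n_4 = (-1.0000, +0.0078)
edge 7: e_7 = (+2.25, +1.99);  n_7 = (+0.6625, -0.7491)
∠(n_4, n_7) = 131.94°
δ = |180° − 131.94°| = 48.06°
48.06° ≤ 2α = 73.74°  →  valid

δ = 48.06°, valid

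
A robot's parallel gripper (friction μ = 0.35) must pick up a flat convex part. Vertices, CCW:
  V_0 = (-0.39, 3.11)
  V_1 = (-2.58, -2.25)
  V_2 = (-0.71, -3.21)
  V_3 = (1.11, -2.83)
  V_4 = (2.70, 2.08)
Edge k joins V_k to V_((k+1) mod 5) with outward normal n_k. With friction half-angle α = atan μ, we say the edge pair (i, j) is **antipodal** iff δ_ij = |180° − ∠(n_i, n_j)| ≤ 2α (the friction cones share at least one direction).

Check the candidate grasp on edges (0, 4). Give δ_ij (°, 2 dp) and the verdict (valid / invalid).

δ = 93.79°, invalid

α = atan 0.35 = 19.29°;  2α = 38.58°
edge 0: e_0 = (-2.19, -5.36);  n_0 = (-0.9257, +0.3782)
edge 4: e_4 = (-3.09, +1.03);  n_4 = (+0.3162, +0.9487)
∠(n_0, n_4) = 86.21°
δ = |180° − 86.21°| = 93.79°
93.79° > 2α = 38.58°  →  invalid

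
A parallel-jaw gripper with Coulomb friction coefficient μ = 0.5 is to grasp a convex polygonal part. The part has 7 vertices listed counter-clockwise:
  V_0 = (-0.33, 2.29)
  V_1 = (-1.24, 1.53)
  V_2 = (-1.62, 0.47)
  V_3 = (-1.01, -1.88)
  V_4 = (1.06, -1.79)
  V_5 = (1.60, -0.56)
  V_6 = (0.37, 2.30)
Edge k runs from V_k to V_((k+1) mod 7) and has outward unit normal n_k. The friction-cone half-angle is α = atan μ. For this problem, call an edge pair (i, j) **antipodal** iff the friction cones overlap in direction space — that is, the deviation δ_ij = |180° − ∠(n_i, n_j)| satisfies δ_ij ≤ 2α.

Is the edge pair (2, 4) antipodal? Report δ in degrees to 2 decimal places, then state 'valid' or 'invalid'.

δ = 38.25°, valid

α = atan 0.5 = 26.57°;  2α = 53.13°
edge 2: e_2 = (+0.61, -2.35);  n_2 = (-0.9679, -0.2512)
edge 4: e_4 = (+0.54, +1.23);  n_4 = (+0.9156, -0.4020)
∠(n_2, n_4) = 141.75°
δ = |180° − 141.75°| = 38.25°
38.25° ≤ 2α = 53.13°  →  valid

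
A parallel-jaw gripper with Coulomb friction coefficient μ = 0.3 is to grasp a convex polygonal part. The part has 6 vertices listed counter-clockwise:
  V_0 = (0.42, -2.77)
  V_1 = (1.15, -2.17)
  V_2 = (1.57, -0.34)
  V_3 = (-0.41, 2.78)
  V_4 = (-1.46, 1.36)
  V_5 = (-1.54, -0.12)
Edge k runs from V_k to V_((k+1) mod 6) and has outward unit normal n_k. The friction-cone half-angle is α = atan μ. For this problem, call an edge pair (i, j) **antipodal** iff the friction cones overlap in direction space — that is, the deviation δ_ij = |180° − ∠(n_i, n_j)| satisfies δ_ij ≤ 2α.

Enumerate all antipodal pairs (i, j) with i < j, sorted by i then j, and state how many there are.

α = atan 0.3 = 16.70°;  2α = 33.40°
n_0 = (+0.6350, -0.7725)
n_1 = (+0.9747, -0.2237)
n_2 = (+0.8443, +0.5358)
n_3 = (-0.8041, +0.5946)
n_4 = (-0.9985, +0.0540)
n_5 = (-0.8040, -0.5946)
  (0,1): δ = 142.34°  ·
  (0,2): δ = 97.02°  ·
  (0,3): δ = 14.10°  ✓
  (0,4): δ = 47.49°  ·
  (0,5): δ = 87.07°  ·
  (1,2): δ = 134.67°  ·
  (1,3): δ = 23.55°  ✓
  (1,4): δ = 9.83°  ✓
  (1,5): δ = 49.41°  ·
  (2,3): δ = 68.88°  ·
  (2,4): δ = 35.49°  ·
  (2,5): δ = 4.09°  ✓
  (3,4): δ = 146.61°  ·
  (3,5): δ = 107.03°  ·
  (4,5): δ = 140.42°  ·
antipodal pairs: 4

count = 4; pairs: (0,3), (1,3), (1,4), (2,5)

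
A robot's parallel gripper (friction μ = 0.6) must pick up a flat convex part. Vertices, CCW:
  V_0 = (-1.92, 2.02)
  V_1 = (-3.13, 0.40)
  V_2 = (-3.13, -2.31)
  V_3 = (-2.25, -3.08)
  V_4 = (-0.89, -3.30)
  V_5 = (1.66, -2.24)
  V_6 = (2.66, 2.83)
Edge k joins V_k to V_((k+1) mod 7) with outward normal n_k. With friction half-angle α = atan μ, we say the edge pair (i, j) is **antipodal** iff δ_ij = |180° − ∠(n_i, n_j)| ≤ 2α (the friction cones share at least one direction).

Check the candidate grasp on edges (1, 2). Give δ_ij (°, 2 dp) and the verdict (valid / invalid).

δ = 131.19°, invalid

α = atan 0.6 = 30.96°;  2α = 61.93°
edge 1: e_1 = (+0.00, -2.71);  n_1 = (-1.0000, -0.0000)
edge 2: e_2 = (+0.88, -0.77);  n_2 = (-0.6585, -0.7526)
∠(n_1, n_2) = 48.81°
δ = |180° − 48.81°| = 131.19°
131.19° > 2α = 61.93°  →  invalid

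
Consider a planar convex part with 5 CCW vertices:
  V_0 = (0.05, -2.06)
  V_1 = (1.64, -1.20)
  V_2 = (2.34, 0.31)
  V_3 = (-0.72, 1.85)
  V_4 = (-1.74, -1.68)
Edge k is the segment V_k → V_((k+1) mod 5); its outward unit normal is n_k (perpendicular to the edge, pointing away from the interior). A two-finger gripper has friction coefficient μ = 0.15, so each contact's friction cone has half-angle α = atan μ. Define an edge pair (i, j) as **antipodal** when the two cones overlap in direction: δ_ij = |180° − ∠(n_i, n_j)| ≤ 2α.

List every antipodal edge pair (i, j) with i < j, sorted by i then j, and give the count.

count = 2; pairs: (1,3), (2,4)

α = atan 0.15 = 8.53°;  2α = 17.06°
n_0 = (+0.4757, -0.8796)
n_1 = (+0.9073, -0.4206)
n_2 = (+0.4495, +0.8933)
n_3 = (-0.9607, +0.2776)
n_4 = (-0.2077, -0.9782)
  (0,1): δ = 143.28°  ·
  (0,2): δ = 55.12°  ·
  (0,3): δ = 45.48°  ·
  (0,4): δ = 139.61°  ·
  (1,2): δ = 91.84°  ·
  (1,3): δ = 8.75°  ✓
  (1,4): δ = 102.89°  ·
  (2,3): δ = 79.40°  ·
  (2,4): δ = 14.73°  ✓
  (3,4): δ = 85.87°  ·
antipodal pairs: 2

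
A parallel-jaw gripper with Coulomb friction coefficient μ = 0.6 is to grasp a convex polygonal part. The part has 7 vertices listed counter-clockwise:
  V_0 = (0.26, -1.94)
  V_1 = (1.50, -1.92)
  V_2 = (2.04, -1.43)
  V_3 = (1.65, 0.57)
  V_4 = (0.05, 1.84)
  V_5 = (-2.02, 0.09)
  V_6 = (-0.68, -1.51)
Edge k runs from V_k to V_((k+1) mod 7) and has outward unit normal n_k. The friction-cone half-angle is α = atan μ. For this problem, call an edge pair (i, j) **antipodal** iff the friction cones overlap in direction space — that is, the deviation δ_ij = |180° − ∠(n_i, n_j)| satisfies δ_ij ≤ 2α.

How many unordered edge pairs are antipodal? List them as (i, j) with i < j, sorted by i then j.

α = atan 0.6 = 30.96°;  2α = 61.93°
n_0 = (+0.0161, -0.9999)
n_1 = (+0.6720, -0.7406)
n_2 = (+0.9815, +0.1914)
n_3 = (+0.6217, +0.7833)
n_4 = (-0.6456, +0.7637)
n_5 = (-0.7666, -0.6421)
n_6 = (-0.4160, -0.9094)
  (0,1): δ = 138.70°  ·
  (0,2): δ = 79.89°  ·
  (0,3): δ = 39.36°  ✓
  (0,4): δ = 39.29°  ✓
  (0,5): δ = 129.02°  ·
  (0,6): δ = 154.49°  ·
  (1,2): δ = 121.19°  ·
  (1,3): δ = 80.66°  ·
  (1,4): δ = 2.01°  ✓
  (1,5): δ = 87.73°  ·
  (1,6): δ = 113.20°  ·
  (2,3): δ = 139.47°  ·
  (2,4): δ = 60.82°  ✓
  (2,5): δ = 28.91°  ✓
  (2,6): δ = 54.38°  ✓
  (3,4): δ = 101.35°  ·
  (3,5): δ = 11.61°  ✓
  (3,6): δ = 13.86°  ✓
  (4,5): δ = 90.27°  ·
  (4,6): δ = 64.79°  ·
  (5,6): δ = 154.53°  ·
antipodal pairs: 8

count = 8; pairs: (0,3), (0,4), (1,4), (2,4), (2,5), (2,6), (3,5), (3,6)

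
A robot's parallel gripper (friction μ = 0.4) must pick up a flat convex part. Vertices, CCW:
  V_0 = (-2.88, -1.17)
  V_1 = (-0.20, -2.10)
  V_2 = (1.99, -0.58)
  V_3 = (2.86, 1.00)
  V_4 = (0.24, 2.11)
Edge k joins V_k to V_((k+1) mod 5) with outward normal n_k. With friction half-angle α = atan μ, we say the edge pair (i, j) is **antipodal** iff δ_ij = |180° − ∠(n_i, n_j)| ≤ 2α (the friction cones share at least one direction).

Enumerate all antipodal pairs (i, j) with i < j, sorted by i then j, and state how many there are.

count = 3; pairs: (0,3), (1,4), (2,4)

α = atan 0.4 = 21.80°;  2α = 43.60°
n_0 = (-0.3278, -0.9447)
n_1 = (+0.5702, -0.8215)
n_2 = (+0.8760, -0.4823)
n_3 = (+0.3901, +0.9208)
n_4 = (-0.7246, +0.6892)
  (0,1): δ = 126.10°  ·
  (0,2): δ = 99.70°  ·
  (0,3): δ = 3.82°  ✓
  (0,4): δ = 65.57°  ·
  (1,2): δ = 153.60°  ·
  (1,3): δ = 57.72°  ·
  (1,4): δ = 11.67°  ✓
  (2,3): δ = 84.12°  ·
  (2,4): δ = 14.73°  ✓
  (3,4): δ = 110.61°  ·
antipodal pairs: 3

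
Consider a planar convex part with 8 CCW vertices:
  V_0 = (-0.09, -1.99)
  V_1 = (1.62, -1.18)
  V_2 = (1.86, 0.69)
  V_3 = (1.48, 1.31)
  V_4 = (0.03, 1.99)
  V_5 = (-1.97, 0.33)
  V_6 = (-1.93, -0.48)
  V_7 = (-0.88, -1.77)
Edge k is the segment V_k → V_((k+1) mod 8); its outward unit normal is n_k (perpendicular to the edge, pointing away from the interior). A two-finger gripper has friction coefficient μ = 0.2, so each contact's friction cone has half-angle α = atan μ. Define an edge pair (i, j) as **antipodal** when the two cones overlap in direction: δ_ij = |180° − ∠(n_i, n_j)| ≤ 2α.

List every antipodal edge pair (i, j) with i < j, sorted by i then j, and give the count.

α = atan 0.2 = 11.31°;  2α = 22.62°
n_0 = (+0.4281, -0.9037)
n_1 = (+0.9919, -0.1273)
n_2 = (+0.8526, +0.5226)
n_3 = (+0.4246, +0.9054)
n_4 = (-0.6387, +0.7695)
n_5 = (-0.9988, -0.0493)
n_6 = (-0.7756, -0.6313)
n_7 = (-0.2683, -0.9633)
  (0,1): δ = 122.66°  ·
  (0,2): δ = 83.84°  ·
  (0,3): δ = 50.47°  ·
  (0,4): δ = 14.35°  ✓
  (0,5): δ = 67.48°  ·
  (0,6): δ = 103.80°  ·
  (0,7): δ = 139.09°  ·
  (1,2): δ = 141.18°  ·
  (1,3): δ = 107.81°  ·
  (1,4): δ = 42.99°  ·
  (1,5): δ = 10.14°  ✓
  (1,6): δ = 46.46°  ·
  (1,7): δ = 81.75°  ·
  (2,3): δ = 146.63°  ·
  (2,4): δ = 81.81°  ·
  (2,5): δ = 28.68°  ·
  (2,6): δ = 7.64°  ✓
  (2,7): δ = 42.93°  ·
  (3,4): δ = 115.18°  ·
  (3,5): δ = 62.05°  ·
  (3,6): δ = 25.73°  ·
  (3,7): δ = 9.56°  ✓
  (4,5): δ = 126.87°  ·
  (4,6): δ = 90.55°  ·
  (4,7): δ = 55.25°  ·
  (5,6): δ = 143.68°  ·
  (5,7): δ = 108.39°  ·
  (6,7): δ = 144.71°  ·
antipodal pairs: 4

count = 4; pairs: (0,4), (1,5), (2,6), (3,7)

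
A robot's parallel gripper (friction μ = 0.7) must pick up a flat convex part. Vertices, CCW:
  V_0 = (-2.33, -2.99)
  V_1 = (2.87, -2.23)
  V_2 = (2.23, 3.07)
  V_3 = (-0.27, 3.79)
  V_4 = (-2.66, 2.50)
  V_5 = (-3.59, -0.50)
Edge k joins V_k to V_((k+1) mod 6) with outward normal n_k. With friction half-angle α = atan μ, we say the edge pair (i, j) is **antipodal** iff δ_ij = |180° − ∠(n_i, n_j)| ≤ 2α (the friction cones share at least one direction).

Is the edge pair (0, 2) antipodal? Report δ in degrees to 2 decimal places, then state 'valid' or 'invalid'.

δ = 24.38°, valid

α = atan 0.7 = 34.99°;  2α = 69.98°
edge 0: e_0 = (+5.20, +0.76);  n_0 = (+0.1446, -0.9895)
edge 2: e_2 = (-2.50, +0.72);  n_2 = (+0.2768, +0.9609)
∠(n_0, n_2) = 155.62°
δ = |180° − 155.62°| = 24.38°
24.38° ≤ 2α = 69.98°  →  valid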